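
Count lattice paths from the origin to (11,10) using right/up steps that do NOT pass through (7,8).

Total paths to (11,10): C(21,10) = 352716.
Paths through (7,8): C(15,8) x C(6,2) = 96525.
Avoiding (7,8): 352716 - 96525.

Final answer: 256191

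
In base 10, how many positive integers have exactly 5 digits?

These are the integers in [10^4, 10^5), so the count is 10^5 - 10^4 = 9 x 10^4.

Final answer: 90000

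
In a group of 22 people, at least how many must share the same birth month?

There are 12 possible values for birth month. With 22 people and 12 categories, by pigeonhole: ceiling(22/12).

Final answer: 2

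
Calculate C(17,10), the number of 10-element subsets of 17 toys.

C(17,10) = 17!/(10! x 7!).

Final answer: \binom{17}{10} = 19448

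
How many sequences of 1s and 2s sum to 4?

Let f(n) be the number of climbs. Removing the last move (1 or 2 steps) gives f(n) = f(n-1) + f(n-2); base cases f(1)=1, f(2)=2.
Iterating the recurrence: f(1)=1, f(2)=2, f(3)=3, f(4)=5.

Final answer: 5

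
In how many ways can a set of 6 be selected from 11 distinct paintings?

C(11,6) = 11!/(6! x (11-6)!).

Final answer: C(11,6) = 462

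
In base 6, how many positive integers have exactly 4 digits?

In base 6, the leading digit has 5 choices (1..5); each of the remaining 3 digits has 6 choices.
Total: 5 x 6^3.

Final answer: 1080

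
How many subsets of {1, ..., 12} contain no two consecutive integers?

Condition on whether n belongs to the subset: if not, any valid subset of {1, ..., n-1} works (a(n-1)); if so, n-1 is excluded and the rest is a valid subset of {1, ..., n-2} (a(n-2)). Hence a(n) = a(n-1) + a(n-2), a(1)=2, a(2)=3.
Iterating the recurrence: a(1)=2, a(2)=3, a(3)=5, a(4)=8, a(5)=13, a(6)=21, a(7)=34, a(8)=55, a(9)=89, a(10)=144, a(11)=233, a(12)=377.

Final answer: 377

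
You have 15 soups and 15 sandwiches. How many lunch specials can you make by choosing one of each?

By the multiplication principle: 15 x 15.

Final answer: 225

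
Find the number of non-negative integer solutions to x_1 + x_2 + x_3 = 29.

Stars and bars with 29 stars and 2 bars:
C(29+3-1, 3-1) = C(31,2).

Final answer: C(31,2) = 465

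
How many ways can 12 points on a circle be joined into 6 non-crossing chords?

The structures are counted by the Catalan number C_n. Here n = 12/2 = 6.
Using C_0 = 1 and C_(k+1) = C_k x 2(2k+1)/(k+2), build up term by term: C_1=1, C_2=2, C_3=5, C_4=14, C_5=42, C_6=132.

Final answer: C_{6} = 132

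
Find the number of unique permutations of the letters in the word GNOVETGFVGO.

Letters (E:1, F:1, G:3, N:1, O:2, T:1, V:2). Total letters: 11.
Permutations = 11!/(3! x 2! x 2!).

Final answer: 1663200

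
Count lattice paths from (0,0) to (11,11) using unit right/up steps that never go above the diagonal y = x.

Total monotonic paths to (11,11): C(22,11) = 705432.
A path is bad iff it touches y = x + 1; reflecting its initial segment maps bad paths bijectively onto all paths to (10,12), of which there are C(22,12) = 646646.
Valid Dyck paths: 705432 - 646646.
(Check: C(22,11) - C(22,12) = C(22,11)/12, the Catalan number C_{11}.)

Final answer: C_{11} = 58786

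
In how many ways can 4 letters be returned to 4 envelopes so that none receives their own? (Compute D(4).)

D(n) = (n-1)(D(n-1) + D(n-2)), D(0)=1, D(1)=0.
D(2) = 1 x (0 + 1) = 1
D(3) = 2 x (1 + 0) = 2
D(4) = 3 x (D(3) + D(2)) = 3 x (2 + 1)

Final answer: D(4) = 9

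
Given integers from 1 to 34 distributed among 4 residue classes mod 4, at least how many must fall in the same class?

By pigeonhole with 34 objects and 4 categories: ceiling(34/4).

Final answer: 9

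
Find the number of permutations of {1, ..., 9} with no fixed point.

Use the recurrence D(n) = (n-1)(D(n-1) + D(n-2)) with D(0)=1, D(1)=0.
D(2) = 1 x (0 + 1) = 1
D(3) = 2 x (1 + 0) = 2
D(4) = 3 x (2 + 1) = 9
D(5) = 4 x (9 + 2) = 44
D(6) = 5 x (44 + 9) = 265
D(7) = 6 x (265 + 44) = 1854
D(8) = 7 x (1854 + 265) = 14833
D(9) = 8 x (D(8) + D(7)) = 8 x (14833 + 1854)

Final answer: D(9) = 133496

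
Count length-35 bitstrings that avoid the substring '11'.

Classify by the final bit: ...0 gives a(n-1) strings, ...01 gives a(n-2) strings. Thus a(n) = a(n-1) + a(n-2) with a(1)=2, a(2)=3.
Iterating the recurrence: a(1)=2, a(2)=3, a(3)=5, a(4)=8, a(5)=13, a(6)=21, a(7)=34, a(8)=55, a(9)=89, a(10)=144, a(11)=233, a(12)=377, a(13)=610, a(14)=987, a(15)=1597, a(16)=2584, a(17)=4181, a(18)=6765, a(19)=10946, a(20)=17711, a(21)=28657, a(22)=46368, a(23)=75025, a(24)=121393, a(25)=196418, a(26)=317811, a(27)=514229, a(28)=832040, a(29)=1346269, a(30)=2178309, a(31)=3524578, a(32)=5702887, a(33)=9227465, a(34)=14930352, a(35)=24157817.

Final answer: 24157817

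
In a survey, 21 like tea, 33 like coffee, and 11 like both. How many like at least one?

|A union B| = |A| + |B| - |A intersect B| = 21 + 33 - 11.

Final answer: 43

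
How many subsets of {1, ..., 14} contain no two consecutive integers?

Condition on whether n belongs to the subset: if not, any valid subset of {1, ..., n-1} works (a(n-1)); if so, n-1 is excluded and the rest is a valid subset of {1, ..., n-2} (a(n-2)). Hence a(n) = a(n-1) + a(n-2), a(1)=2, a(2)=3.
Building up term by term: a(1)=2, a(2)=3, a(3)=5, a(4)=8, a(5)=13, a(6)=21, a(7)=34, a(8)=55, a(9)=89, a(10)=144, a(11)=233, a(12)=377, a(13)=610, a(14)=987.

Final answer: 987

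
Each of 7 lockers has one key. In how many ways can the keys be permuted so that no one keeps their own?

Use the recurrence D(n) = (n-1)(D(n-1) + D(n-2)) with D(0)=1, D(1)=0.
D(2) = 1 x (0 + 1) = 1
D(3) = 2 x (1 + 0) = 2
D(4) = 3 x (2 + 1) = 9
D(5) = 4 x (9 + 2) = 44
D(6) = 5 x (44 + 9) = 265
D(7) = 6 x (D(6) + D(5)) = 6 x (265 + 44)

Final answer: D(7) = 1854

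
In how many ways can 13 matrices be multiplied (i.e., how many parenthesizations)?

This is counted by the nth Catalan number C_n. Here n = 13 - 1 = 12.
C_n = C(2n,n)/(n+1), so C_{12} = C(24,12)/13 = 2704156/13.

Final answer: C_{12} = 208012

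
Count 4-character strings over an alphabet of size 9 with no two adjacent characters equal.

First character: 9 choices. Each subsequent: 8 choices (must differ from the previous one).
Total: 9 x 8^3.

Final answer: 9 x 8^{3} = 4608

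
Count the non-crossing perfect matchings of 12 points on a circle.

The structures are counted by the Catalan number C_n. Here n = 12/2 = 6.
C_n = (2n)!/(n!(n+1)!), so C_{6} = 12!/(6! x 7!) = C(12,6)/7 = 924/7.

Final answer: C_{6} = 132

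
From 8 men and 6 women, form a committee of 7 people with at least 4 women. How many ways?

Sum over valid woman counts:
C(6,4)C(8,3) = 840
C(6,5)C(8,2) = 168
C(6,6)C(8,1) = 8
Total: 840 + 168 + 8.

Final answer: 1016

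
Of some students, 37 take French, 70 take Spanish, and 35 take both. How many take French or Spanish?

|A union B| = |A| + |B| - |A intersect B| = 37 + 70 - 35.

Final answer: 72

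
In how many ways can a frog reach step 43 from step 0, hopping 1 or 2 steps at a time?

Let f(n) be the number of climbs. Removing the last move (1 or 2 steps) gives f(n) = f(n-1) + f(n-2); base cases f(1)=1, f(2)=2.
Computing successive values: f(1)=1, f(2)=2, f(3)=3, f(4)=5, f(5)=8, f(6)=13, f(7)=21, f(8)=34, f(9)=55, f(10)=89, f(11)=144, f(12)=233, f(13)=377, f(14)=610, f(15)=987, f(16)=1597, f(17)=2584, f(18)=4181, f(19)=6765, f(20)=10946, f(21)=17711, f(22)=28657, f(23)=46368, f(24)=75025, f(25)=121393, f(26)=196418, f(27)=317811, f(28)=514229, f(29)=832040, f(30)=1346269, f(31)=2178309, f(32)=3524578, f(33)=5702887, f(34)=9227465, f(35)=14930352, f(36)=24157817, f(37)=39088169, f(38)=63245986, f(39)=102334155, f(40)=165580141, f(41)=267914296, f(42)=433494437, f(43)=701408733.

Final answer: 701408733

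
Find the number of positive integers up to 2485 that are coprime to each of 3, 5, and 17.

|div by 3|=828, |div by 5|=497, |div by 17|=146.
|div by 3&5|=165, |div by 3&17|=48, |div by 5&17|=29, |div by all|=9.
By inclusion-exclusion, divisible by at least one: 828+497+146-165-48-29+9 = 1238.
Not divisible by any: 2485 - 1238.

Final answer: 1247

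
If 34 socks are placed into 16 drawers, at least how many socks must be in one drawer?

By the pigeonhole principle: ceiling(34/16).

Final answer: 3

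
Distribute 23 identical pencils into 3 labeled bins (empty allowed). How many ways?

Stars and bars: C(n+k-1, k-1) = C(25,2).

Final answer: C(25,2) = 300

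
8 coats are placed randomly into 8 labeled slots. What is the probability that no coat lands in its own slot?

D(n) = (n-1)(D(n-1) + D(n-2)), D(0)=1, D(1)=0.
Building up: D(2)=1, D(3)=2, D(4)=9, D(5)=44, D(6)=265, D(7)=1854, D(8)=14833.
Total arrangements: 8! = 40320.
Probability = D(8)/8! = 2119/5760.

Final answer: D(8)/8! = 14833/40320 = 0.367882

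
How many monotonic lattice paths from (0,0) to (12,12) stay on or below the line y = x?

Total monotonic paths to (12,12): C(24,12) = 2704156.
By the reflection principle, paths that go above the diagonal number C(24,13) = 2496144.
Valid Dyck paths: 2704156 - 2496144.
(Check: C(24,12) - C(24,13) = C(24,12)/13, the Catalan number C_{12}.)

Final answer: C_{12} = 208012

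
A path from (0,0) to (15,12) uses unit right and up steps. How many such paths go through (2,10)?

Paths (0,0)->(2,10): C(12,10) = 66.
Paths (2,10)->(15,12): C(15,2) = 105.
By multiplication principle: 66 x 105.

Final answer: 6930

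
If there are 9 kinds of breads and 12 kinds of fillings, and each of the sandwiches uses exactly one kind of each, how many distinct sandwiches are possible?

By the multiplication principle: 9 x 12.

Final answer: 108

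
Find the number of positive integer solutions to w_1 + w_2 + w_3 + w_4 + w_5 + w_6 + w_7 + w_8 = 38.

Substitute w'_i = w_i - 1 (so w'_i >= 0). Then sum w'_i = 38 - 8 = 30.
Stars and bars: C(30+8-1, 8-1) = C(37,7).

Final answer: C(37,7) = 10295472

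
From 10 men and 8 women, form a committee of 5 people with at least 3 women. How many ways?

Sum over valid woman counts:
C(8,3)C(10,2) = 2520
C(8,4)C(10,1) = 700
C(8,5)C(10,0) = 56
Total: 2520 + 700 + 56.

Final answer: 3276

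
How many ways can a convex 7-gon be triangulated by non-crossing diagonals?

This is a standard Catalan-number count: the answer is C_n. Here n = 7 - 2 = 5.
C_n = C(2n,n)/(n+1), so C_{5} = C(10,5)/6 = 252/6.

Final answer: C_{5} = 42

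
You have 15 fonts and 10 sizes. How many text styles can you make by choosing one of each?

By the multiplication principle: 15 x 10.

Final answer: 150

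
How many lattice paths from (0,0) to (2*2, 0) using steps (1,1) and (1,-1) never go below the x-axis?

Total monotonic paths to (2,2): C(4,2) = 6.
By the reflection principle, paths that go above the diagonal number C(4,3) = 4.
Valid Dyck paths: 6 - 4.
(Check: C(4,2) - C(4,3) = C(4,2)/3, the Catalan number C_{2}.)

Final answer: C_{2} = 2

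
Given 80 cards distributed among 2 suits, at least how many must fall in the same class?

By pigeonhole with 80 objects and 2 categories: ceiling(80/2).

Final answer: 40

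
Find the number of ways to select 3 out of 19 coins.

C(19,3) = 19!/(3! x (19-3)!).

Final answer: C(19,3) = 969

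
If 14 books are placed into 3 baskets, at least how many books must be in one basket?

By the pigeonhole principle: ceiling(14/3).

Final answer: 5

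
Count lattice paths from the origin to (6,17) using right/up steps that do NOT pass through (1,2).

Total paths to (6,17): C(23,17) = 100947.
Paths through (1,2): C(3,2) x C(20,15) = 46512.
Avoiding (1,2): 100947 - 46512.

Final answer: 54435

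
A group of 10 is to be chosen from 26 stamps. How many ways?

C(26,10) = 26!/(10! x 16!).

Final answer: \binom{26}{10} = 5311735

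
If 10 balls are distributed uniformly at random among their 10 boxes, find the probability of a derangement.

Use the recurrence D(n) = (n-1)(D(n-1) + D(n-2)) with D(0)=1, D(1)=0.
Building up: D(2)=1, D(3)=2, D(4)=9, D(5)=44, D(6)=265, D(7)=1854, D(8)=14833, D(9)=133496, D(10)=1334961.
Total arrangements: 10! = 3628800.
Probability = D(10)/10! = 16481/44800.

Final answer: D(10)/10! = 1334961/3628800 = 0.367879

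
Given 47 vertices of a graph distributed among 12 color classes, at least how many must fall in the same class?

By pigeonhole with 47 objects and 12 categories: ceiling(47/12).

Final answer: 4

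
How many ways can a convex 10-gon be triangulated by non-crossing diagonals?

The structures are counted by the Catalan number C_n. Here n = 10 - 2 = 8.
C_n = C(2n,n)/(n+1), so C_{8} = C(16,8)/9 = 12870/9.

Final answer: C_{8} = 1430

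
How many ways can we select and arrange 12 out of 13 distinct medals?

P(13,12) = 13!/(13-12)! = 13!/1!.

Final answer: P(13,12) = 6227020800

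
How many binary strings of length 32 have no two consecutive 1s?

Let a(n) count valid strings. If the last bit is 0 the prefix is any valid string of length n-1; if it is 1 the string must end in 01 with a valid prefix of length n-2. So a(n) = a(n-1) + a(n-2), a(1)=2, a(2)=3.
Iterating the recurrence: a(1)=2, a(2)=3, a(3)=5, a(4)=8, a(5)=13, a(6)=21, a(7)=34, a(8)=55, a(9)=89, a(10)=144, a(11)=233, a(12)=377, a(13)=610, a(14)=987, a(15)=1597, a(16)=2584, a(17)=4181, a(18)=6765, a(19)=10946, a(20)=17711, a(21)=28657, a(22)=46368, a(23)=75025, a(24)=121393, a(25)=196418, a(26)=317811, a(27)=514229, a(28)=832040, a(29)=1346269, a(30)=2178309, a(31)=3524578, a(32)=5702887.

Final answer: 5702887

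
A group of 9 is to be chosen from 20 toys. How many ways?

C(20,9) = 20!/(9! x 11!).

Final answer: \binom{20}{9} = 167960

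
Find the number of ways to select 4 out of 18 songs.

C(18,4) = 18!/(4! x 14!).

Final answer: \binom{18}{4} = 3060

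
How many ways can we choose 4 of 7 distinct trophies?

C(7,4) = 7!/(4! x (7-4)!).

Final answer: C(7,4) = 35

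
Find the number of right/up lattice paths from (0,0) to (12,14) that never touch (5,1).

Total paths to (12,14): C(26,14) = 9657700.
Paths through (5,1): C(6,1) x C(20,13) = 465120.
Avoiding (5,1): 9657700 - 465120.

Final answer: 9192580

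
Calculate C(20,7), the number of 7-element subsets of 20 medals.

C(20,7) = 20!/(7! x 13!).

Final answer: \binom{20}{7} = 77520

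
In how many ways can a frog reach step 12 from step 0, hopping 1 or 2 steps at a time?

Condition on the final move: it is a 1-step (f(n-1) ways to get there) or a 2-step (f(n-2) ways), so f(n) = f(n-1) + f(n-2), with f(1)=1, f(2)=2.
Building up term by term: f(1)=1, f(2)=2, f(3)=3, f(4)=5, f(5)=8, f(6)=13, f(7)=21, f(8)=34, f(9)=55, f(10)=89, f(11)=144, f(12)=233.

Final answer: 233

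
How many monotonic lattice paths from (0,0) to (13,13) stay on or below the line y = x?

Total monotonic paths to (13,13): C(26,13) = 10400600.
A path is bad iff it touches y = x + 1; reflecting its initial segment maps bad paths bijectively onto all paths to (12,14), of which there are C(26,14) = 9657700.
Valid Dyck paths: 10400600 - 9657700.
(Equivalently, C_{13} = C(26,13)/14 = 10400600/14.)

Final answer: C_{13} = 742900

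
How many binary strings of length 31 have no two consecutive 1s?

Let a(n) count valid strings. If the last bit is 0 the prefix is any valid string of length n-1; if it is 1 the string must end in 01 with a valid prefix of length n-2. So a(n) = a(n-1) + a(n-2), a(1)=2, a(2)=3.
Computing successive values: a(1)=2, a(2)=3, a(3)=5, a(4)=8, a(5)=13, a(6)=21, a(7)=34, a(8)=55, a(9)=89, a(10)=144, a(11)=233, a(12)=377, a(13)=610, a(14)=987, a(15)=1597, a(16)=2584, a(17)=4181, a(18)=6765, a(19)=10946, a(20)=17711, a(21)=28657, a(22)=46368, a(23)=75025, a(24)=121393, a(25)=196418, a(26)=317811, a(27)=514229, a(28)=832040, a(29)=1346269, a(30)=2178309, a(31)=3524578.

Final answer: 3524578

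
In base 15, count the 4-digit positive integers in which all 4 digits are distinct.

The leading digit has 14 choices (anything but zero); the next has 14 (anything but the first), then 13, and so on, one fewer each time.
Total: 14 x 14 x 13 x 12.

Final answer: 30576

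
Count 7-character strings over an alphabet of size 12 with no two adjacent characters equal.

Let g(n) count such strings. g(1) = 12, and each valid string of length n-1 extends in 11 ways (any symbol but the last), so g(n) = 11 g(n-1).
Total: g(7) = 12 x 11^6.

Final answer: 12 x 11^{6} = 21258732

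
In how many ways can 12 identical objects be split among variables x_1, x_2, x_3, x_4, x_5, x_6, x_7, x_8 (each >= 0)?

Stars and bars with 12 stars and 7 bars:
C(12+8-1, 8-1) = C(19,7).

Final answer: C(19,7) = 50388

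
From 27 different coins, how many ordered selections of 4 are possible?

P(27,4) = 27!/(27-4)! = 27!/23!.

Final answer: P(27,4) = 421200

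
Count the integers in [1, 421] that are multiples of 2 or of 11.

Multiples of 2: 210. Multiples of 11: 38. Of both (lcm=22): 19.
By inclusion-exclusion: 210 + 38 - 19.

Final answer: 229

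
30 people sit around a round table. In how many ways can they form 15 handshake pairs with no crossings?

This is a standard Catalan-number count: the answer is C_n. Here n = 30/2 = 15.
Using C_0 = 1 and C_(k+1) = C_k x 2(2k+1)/(k+2), build up term by term: C_1=1, C_2=2, C_3=5, C_4=14, C_5=42, C_6=132, C_7=429, C_8=1430, C_9=4862, C_10=16796, C_11=58786, C_12=208012, C_13=742900, C_14=2674440, C_15=9694845.

Final answer: C_{15} = 9694845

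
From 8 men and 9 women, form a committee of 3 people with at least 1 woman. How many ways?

Sum over valid woman counts:
C(9,1)C(8,2) = 252
C(9,2)C(8,1) = 288
C(9,3)C(8,0) = 84
Total: 252 + 288 + 84.

Final answer: 624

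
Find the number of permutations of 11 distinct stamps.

The number of ways to arrange 11 distinct objects is 11!.

Final answer: 11! = 39916800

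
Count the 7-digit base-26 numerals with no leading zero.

These are the integers in [26^6, 26^7), so the count is 26^7 - 26^6 = 25 x 26^6.

Final answer: 7722894400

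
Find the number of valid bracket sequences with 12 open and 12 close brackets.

This is a standard Catalan-number count: the answer is C_n. Here n = 12 (pairs).
C_n = C(2n,n)/(n+1), so C_{12} = C(24,12)/13 = 2704156/13.

Final answer: C_{12} = 208012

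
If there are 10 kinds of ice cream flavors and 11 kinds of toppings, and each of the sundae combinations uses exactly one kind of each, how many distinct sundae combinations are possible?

By the multiplication principle: 10 x 11.

Final answer: 110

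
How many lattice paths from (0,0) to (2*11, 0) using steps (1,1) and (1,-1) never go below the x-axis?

Total monotonic paths to (11,11): C(22,11) = 705432.
A path is bad iff it touches y = x + 1; reflecting its initial segment maps bad paths bijectively onto all paths to (10,12), of which there are C(22,12) = 646646.
Valid Dyck paths: 705432 - 646646.
(Equivalently, C_{11} = C(22,11)/12 = 705432/12.)

Final answer: C_{11} = 58786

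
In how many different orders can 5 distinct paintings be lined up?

The number of ways to arrange 5 distinct objects is 5!.

Final answer: 5! = 120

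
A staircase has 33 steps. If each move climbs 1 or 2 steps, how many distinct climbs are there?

Condition on the final move: it is a 1-step (f(n-1) ways to get there) or a 2-step (f(n-2) ways), so f(n) = f(n-1) + f(n-2), with f(1)=1, f(2)=2.
Computing successive values: f(1)=1, f(2)=2, f(3)=3, f(4)=5, f(5)=8, f(6)=13, f(7)=21, f(8)=34, f(9)=55, f(10)=89, f(11)=144, f(12)=233, f(13)=377, f(14)=610, f(15)=987, f(16)=1597, f(17)=2584, f(18)=4181, f(19)=6765, f(20)=10946, f(21)=17711, f(22)=28657, f(23)=46368, f(24)=75025, f(25)=121393, f(26)=196418, f(27)=317811, f(28)=514229, f(29)=832040, f(30)=1346269, f(31)=2178309, f(32)=3524578, f(33)=5702887.

Final answer: 5702887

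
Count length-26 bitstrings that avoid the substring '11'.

Let a(n) count valid strings. If the last bit is 0 the prefix is any valid string of length n-1; if it is 1 the string must end in 01 with a valid prefix of length n-2. So a(n) = a(n-1) + a(n-2), a(1)=2, a(2)=3.
Iterating the recurrence: a(1)=2, a(2)=3, a(3)=5, a(4)=8, a(5)=13, a(6)=21, a(7)=34, a(8)=55, a(9)=89, a(10)=144, a(11)=233, a(12)=377, a(13)=610, a(14)=987, a(15)=1597, a(16)=2584, a(17)=4181, a(18)=6765, a(19)=10946, a(20)=17711, a(21)=28657, a(22)=46368, a(23)=75025, a(24)=121393, a(25)=196418, a(26)=317811.

Final answer: 317811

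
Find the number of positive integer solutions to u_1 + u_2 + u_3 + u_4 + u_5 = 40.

Substitute u'_i = u_i - 1 (so u'_i >= 0). Then sum u'_i = 40 - 5 = 35.
Stars and bars: C(35+5-1, 5-1) = C(39,4).

Final answer: C(39,4) = 82251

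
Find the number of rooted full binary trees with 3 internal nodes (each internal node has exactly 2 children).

The structures are counted by the Catalan number C_n. Here n = 3.
C_n = C(2n,n) - C(2n,n+1), so C_{3} = C(6,3) - C(6,4) = 20 - 15.

Final answer: C_{3} = 5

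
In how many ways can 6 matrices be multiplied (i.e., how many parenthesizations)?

This is counted by the nth Catalan number C_n. Here n = 6 - 1 = 5.
Using C_0 = 1 and C_(k+1) = C_k x 2(2k+1)/(k+2), build up term by term: C_1=1, C_2=2, C_3=5, C_4=14, C_5=42.

Final answer: C_{5} = 42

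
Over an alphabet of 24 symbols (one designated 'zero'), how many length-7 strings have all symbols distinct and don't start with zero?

First digit: 23 (nonzero). Second: 23 (not first). Third: 22, etc.
Total: 23 x 23 x 22 x 21 x 20 x 19 x 18.

Final answer: 1671682320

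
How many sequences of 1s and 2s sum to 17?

Let f(n) count the ways. The last step is size 1 or 2, so f(n) = f(n-1) + f(n-2) with f(1)=1, f(2)=2.
Computing successive values: f(1)=1, f(2)=2, f(3)=3, f(4)=5, f(5)=8, f(6)=13, f(7)=21, f(8)=34, f(9)=55, f(10)=89, f(11)=144, f(12)=233, f(13)=377, f(14)=610, f(15)=987, f(16)=1597, f(17)=2584.

Final answer: 2584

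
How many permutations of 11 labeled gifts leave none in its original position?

Use the recurrence D(n) = (n-1)(D(n-1) + D(n-2)) with D(0)=1, D(1)=0.
D(2) = 1 x (0 + 1) = 1
D(3) = 2 x (1 + 0) = 2
D(4) = 3 x (2 + 1) = 9
D(5) = 4 x (9 + 2) = 44
D(6) = 5 x (44 + 9) = 265
D(7) = 6 x (265 + 44) = 1854
D(8) = 7 x (1854 + 265) = 14833
D(9) = 8 x (14833 + 1854) = 133496
D(10) = 9 x (133496 + 14833) = 1334961
D(11) = 10 x (D(10) + D(9)) = 10 x (1334961 + 133496)

Final answer: D(11) = 14684570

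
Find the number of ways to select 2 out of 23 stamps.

C(23,2) = 23!/(2! x (23-2)!).

Final answer: C(23,2) = 253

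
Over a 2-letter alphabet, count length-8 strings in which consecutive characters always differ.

First character: 2 choices. Each subsequent: 1 choices (must differ from the previous one).
Total: 2 x 1^7.

Final answer: 2 x 1^{7} = 2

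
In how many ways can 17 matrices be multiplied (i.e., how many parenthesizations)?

This is a standard Catalan-number count: the answer is C_n. Here n = 17 - 1 = 16.
Using C_0 = 1 and C_(k+1) = C_k x 2(2k+1)/(k+2), build up term by term: C_1=1, C_2=2, C_3=5, C_4=14, C_5=42, C_6=132, C_7=429, C_8=1430, C_9=4862, C_10=16796, C_11=58786, C_12=208012, C_13=742900, C_14=2674440, C_15=9694845, C_16=35357670.

Final answer: C_{16} = 35357670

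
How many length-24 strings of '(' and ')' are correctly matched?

This is a standard Catalan-number count: the answer is C_n. Here n = 12 (pairs).
C_n = C(2n,n)/(n+1), so C_{12} = C(24,12)/13 = 2704156/13.

Final answer: C_{12} = 208012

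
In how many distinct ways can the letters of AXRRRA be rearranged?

Letters (A:2, R:3, X:1). Total letters: 6.
Permutations = 6!/(3! x 2!).

Final answer: 60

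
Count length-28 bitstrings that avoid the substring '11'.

A valid string ends in 0 (append to any length-(n-1) valid string) or in 01 (append to any length-(n-2) valid string), so a(n) = a(n-1) + a(n-2) with a(1)=2, a(2)=3.
Computing successive values: a(1)=2, a(2)=3, a(3)=5, a(4)=8, a(5)=13, a(6)=21, a(7)=34, a(8)=55, a(9)=89, a(10)=144, a(11)=233, a(12)=377, a(13)=610, a(14)=987, a(15)=1597, a(16)=2584, a(17)=4181, a(18)=6765, a(19)=10946, a(20)=17711, a(21)=28657, a(22)=46368, a(23)=75025, a(24)=121393, a(25)=196418, a(26)=317811, a(27)=514229, a(28)=832040.

Final answer: 832040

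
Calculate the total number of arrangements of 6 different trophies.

The number of ways to arrange 6 distinct objects is 6!.

Final answer: 6! = 720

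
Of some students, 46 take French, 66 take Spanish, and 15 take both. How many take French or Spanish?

|A union B| = |A| + |B| - |A intersect B| = 46 + 66 - 15.

Final answer: 97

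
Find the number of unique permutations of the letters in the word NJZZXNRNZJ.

Letters (J:2, N:3, R:1, X:1, Z:3). Total letters: 10.
Permutations = 10!/(3! x 3! x 2!).

Final answer: 50400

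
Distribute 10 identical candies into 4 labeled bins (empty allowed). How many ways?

Stars and bars: C(n+k-1, k-1) = C(13,3).

Final answer: C(13,3) = 286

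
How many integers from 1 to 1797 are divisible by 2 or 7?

Multiples of 2: 898. Multiples of 7: 256. Of both (lcm=14): 128.
By inclusion-exclusion: 898 + 256 - 128.

Final answer: 1026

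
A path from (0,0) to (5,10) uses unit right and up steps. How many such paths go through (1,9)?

Paths (0,0)->(1,9): C(10,9) = 10.
Paths (1,9)->(5,10): C(5,1) = 5.
By multiplication principle: 10 x 5.

Final answer: 50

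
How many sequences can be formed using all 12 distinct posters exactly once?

The number of ways to arrange 12 distinct objects is 12!.

Final answer: 12! = 479001600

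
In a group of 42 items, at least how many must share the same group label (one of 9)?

There are 9 possible values for group label (one of 9). With 42 items and 9 categories, by pigeonhole: ceiling(42/9).

Final answer: 5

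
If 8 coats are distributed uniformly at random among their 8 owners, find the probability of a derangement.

Use the recurrence D(n) = (n-1)(D(n-1) + D(n-2)) with D(0)=1, D(1)=0.
Building up: D(2)=1, D(3)=2, D(4)=9, D(5)=44, D(6)=265, D(7)=1854, D(8)=14833.
Total arrangements: 8! = 40320.
Probability = D(8)/8! = 2119/5760.

Final answer: D(8)/8! = 14833/40320 = 0.367882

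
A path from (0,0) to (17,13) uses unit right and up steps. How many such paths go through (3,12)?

Paths (0,0)->(3,12): C(15,12) = 455.
Paths (3,12)->(17,13): C(15,1) = 15.
By multiplication principle: 455 x 15.

Final answer: 6825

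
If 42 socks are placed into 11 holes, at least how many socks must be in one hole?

By the pigeonhole principle: ceiling(42/11).

Final answer: 4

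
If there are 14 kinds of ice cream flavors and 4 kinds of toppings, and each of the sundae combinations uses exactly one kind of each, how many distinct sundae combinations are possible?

By the multiplication principle: 14 x 4.

Final answer: 56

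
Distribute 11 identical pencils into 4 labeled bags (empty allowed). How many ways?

Stars and bars: C(n+k-1, k-1) = C(14,3).

Final answer: C(14,3) = 364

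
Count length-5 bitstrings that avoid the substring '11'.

Classify by the final bit: ...0 gives a(n-1) strings, ...01 gives a(n-2) strings. Thus a(n) = a(n-1) + a(n-2) with a(1)=2, a(2)=3.
Iterating the recurrence: a(1)=2, a(2)=3, a(3)=5, a(4)=8, a(5)=13.

Final answer: 13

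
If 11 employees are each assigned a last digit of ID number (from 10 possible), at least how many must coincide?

There are 10 possible values for last digit of ID number. With 11 employees and 10 categories, by pigeonhole: ceiling(11/10).

Final answer: 2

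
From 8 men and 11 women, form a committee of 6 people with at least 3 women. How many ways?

Sum over valid woman counts:
C(11,3)C(8,3) = 9240
C(11,4)C(8,2) = 9240
C(11,5)C(8,1) = 3696
C(11,6)C(8,0) = 462
Total: 9240 + 9240 + 3696 + 462.

Final answer: 22638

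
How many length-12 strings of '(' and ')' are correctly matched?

The structures are counted by the Catalan number C_n. Here n = 6 (pairs).
C_n = (2n)!/(n!(n+1)!), so C_{6} = 12!/(6! x 7!) = C(12,6)/7 = 924/7.

Final answer: C_{6} = 132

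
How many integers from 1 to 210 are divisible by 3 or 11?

Multiples of 3: 70. Multiples of 11: 19. Of both (lcm=33): 6.
By inclusion-exclusion: 70 + 19 - 6.

Final answer: 83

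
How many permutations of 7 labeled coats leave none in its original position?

Derangements satisfy D(n) = (n-1)(D(n-1) + D(n-2)), starting from D(0)=1, D(1)=0.
D(2) = 1 x (0 + 1) = 1
D(3) = 2 x (1 + 0) = 2
D(4) = 3 x (2 + 1) = 9
D(5) = 4 x (9 + 2) = 44
D(6) = 5 x (44 + 9) = 265
D(7) = 6 x (D(6) + D(5)) = 6 x (265 + 44)

Final answer: D(7) = 1854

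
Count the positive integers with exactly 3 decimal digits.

First digit: 9 choices (1-9). Each of the remaining 2 digits: 10 choices.
Total: 9 x 10^2.

Final answer: 900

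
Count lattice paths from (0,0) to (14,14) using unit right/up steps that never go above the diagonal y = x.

Total monotonic paths to (14,14): C(28,14) = 40116600.
Paths that cross above y=x (reflection bijection): C(28,15) = 37442160.
Valid Dyck paths: 40116600 - 37442160.
(This is the Catalan number C_{14}.)

Final answer: C_{14} = 2674440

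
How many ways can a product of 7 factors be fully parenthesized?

This is counted by the nth Catalan number C_n. Here n = 7 - 1 = 6.
C_n = (2n)!/(n!(n+1)!), so C_{6} = 12!/(6! x 7!) = C(12,6)/7 = 924/7.

Final answer: C_{6} = 132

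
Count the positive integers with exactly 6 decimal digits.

These are the integers in [10^5, 10^6), so the count is 10^6 - 10^5 = 9 x 10^5.

Final answer: 900000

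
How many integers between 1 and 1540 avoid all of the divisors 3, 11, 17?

|div by 3|=513, |div by 11|=140, |div by 17|=90.
|div by 3&11|=46, |div by 3&17|=30, |div by 11&17|=8, |div by all|=2.
By inclusion-exclusion, divisible by at least one: 513+140+90-46-30-8+2 = 661.
Not divisible by any: 1540 - 661.

Final answer: 879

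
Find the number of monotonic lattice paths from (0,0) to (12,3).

Each path has 12 right steps and 3 up steps in some order (15 steps total).
Choose which 3 of the 15 steps are up: C(15,3).

Final answer: C(15,3) = 455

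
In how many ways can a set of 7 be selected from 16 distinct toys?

C(16,7) = 16!/(7! x 9!).

Final answer: \binom{16}{7} = 11440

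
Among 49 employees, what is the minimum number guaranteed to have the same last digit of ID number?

There are 10 possible values for last digit of ID number. With 49 employees and 10 categories, by pigeonhole: ceiling(49/10).

Final answer: 5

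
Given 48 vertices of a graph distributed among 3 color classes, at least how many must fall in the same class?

By pigeonhole with 48 objects and 3 categories: ceiling(48/3).

Final answer: 16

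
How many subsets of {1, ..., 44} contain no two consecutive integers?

Condition on whether n belongs to the subset: if not, any valid subset of {1, ..., n-1} works (a(n-1)); if so, n-1 is excluded and the rest is a valid subset of {1, ..., n-2} (a(n-2)). Hence a(n) = a(n-1) + a(n-2), a(1)=2, a(2)=3.
Building up term by term: a(1)=2, a(2)=3, a(3)=5, a(4)=8, a(5)=13, a(6)=21, a(7)=34, a(8)=55, a(9)=89, a(10)=144, a(11)=233, a(12)=377, a(13)=610, a(14)=987, a(15)=1597, a(16)=2584, a(17)=4181, a(18)=6765, a(19)=10946, a(20)=17711, a(21)=28657, a(22)=46368, a(23)=75025, a(24)=121393, a(25)=196418, a(26)=317811, a(27)=514229, a(28)=832040, a(29)=1346269, a(30)=2178309, a(31)=3524578, a(32)=5702887, a(33)=9227465, a(34)=14930352, a(35)=24157817, a(36)=39088169, a(37)=63245986, a(38)=102334155, a(39)=165580141, a(40)=267914296, a(41)=433494437, a(42)=701408733, a(43)=1134903170, a(44)=1836311903.

Final answer: 1836311903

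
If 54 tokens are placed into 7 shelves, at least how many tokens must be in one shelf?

By the pigeonhole principle: ceiling(54/7).

Final answer: 8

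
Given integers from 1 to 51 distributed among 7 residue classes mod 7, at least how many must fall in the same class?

By pigeonhole with 51 objects and 7 categories: ceiling(51/7).

Final answer: 8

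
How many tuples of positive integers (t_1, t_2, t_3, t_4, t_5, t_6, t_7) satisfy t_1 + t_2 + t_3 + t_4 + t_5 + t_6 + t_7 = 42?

Substitute t'_i = t_i - 1 (so t'_i >= 0). Then sum t'_i = 42 - 7 = 35.
Stars and bars: C(35+7-1, 7-1) = C(41,6).

Final answer: C(41,6) = 4496388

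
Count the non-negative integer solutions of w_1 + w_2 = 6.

Stars and bars with 6 stars and 1 bars:
C(6+2-1, 2-1) = C(7,1).

Final answer: C(7,1) = 7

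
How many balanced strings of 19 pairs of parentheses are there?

This is counted by the nth Catalan number C_n. Here n = 19 (pairs).
C_n = C(2n,n)/(n+1), so C_{19} = C(38,19)/20 = 35345263800/20.

Final answer: C_{19} = 1767263190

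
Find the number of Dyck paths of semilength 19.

Total monotonic paths to (19,19): C(38,19) = 35345263800.
By the reflection principle, paths that go above the diagonal number C(38,20) = 33578000610.
Valid Dyck paths: 35345263800 - 33578000610.
(This is the Catalan number C_{19}.)

Final answer: C_{19} = 1767263190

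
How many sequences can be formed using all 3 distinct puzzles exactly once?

The number of ways to arrange 3 distinct objects is 3!.

Final answer: 3! = 6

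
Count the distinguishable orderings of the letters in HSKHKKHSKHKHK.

Letters (H:5, K:6, S:2). Total letters: 13.
Permutations = 13!/(6! x 5! x 2!).

Final answer: 36036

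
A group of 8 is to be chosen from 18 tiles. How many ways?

C(18,8) = 18!/(8! x (18-8)!).

Final answer: C(18,8) = 43758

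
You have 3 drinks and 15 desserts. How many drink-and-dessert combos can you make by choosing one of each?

By the multiplication principle: 3 x 15.

Final answer: 45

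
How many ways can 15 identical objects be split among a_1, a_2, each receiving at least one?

Substitute a'_i = a_i - 1 (so a'_i >= 0). Then sum a'_i = 15 - 2 = 13.
Stars and bars: C(13+2-1, 2-1) = C(14,1).

Final answer: C(14,1) = 14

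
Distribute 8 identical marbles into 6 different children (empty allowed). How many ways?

Stars and bars: C(n+k-1, k-1) = C(13,5).

Final answer: C(13,5) = 1287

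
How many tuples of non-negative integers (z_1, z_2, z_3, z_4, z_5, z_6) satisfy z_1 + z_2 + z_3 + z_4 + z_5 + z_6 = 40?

Stars and bars with 40 stars and 5 bars:
C(40+6-1, 6-1) = C(45,5).

Final answer: C(45,5) = 1221759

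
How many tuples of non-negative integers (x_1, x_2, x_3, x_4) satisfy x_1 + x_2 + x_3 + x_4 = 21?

Stars and bars with 21 stars and 3 bars:
C(21+4-1, 4-1) = C(24,3).

Final answer: C(24,3) = 2024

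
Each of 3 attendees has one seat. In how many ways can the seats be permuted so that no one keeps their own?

Derangements satisfy D(n) = (n-1)(D(n-1) + D(n-2)), starting from D(0)=1, D(1)=0.
D(2) = 1 x (0 + 1) = 1
D(3) = 2 x (D(2) + D(1)) = 2 x (1 + 0)

Final answer: D(3) = 2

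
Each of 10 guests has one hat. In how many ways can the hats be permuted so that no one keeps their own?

Derangements satisfy D(n) = (n-1)(D(n-1) + D(n-2)), starting from D(0)=1, D(1)=0.
D(2) = 1 x (0 + 1) = 1
D(3) = 2 x (1 + 0) = 2
D(4) = 3 x (2 + 1) = 9
D(5) = 4 x (9 + 2) = 44
D(6) = 5 x (44 + 9) = 265
D(7) = 6 x (265 + 44) = 1854
D(8) = 7 x (1854 + 265) = 14833
D(9) = 8 x (14833 + 1854) = 133496
D(10) = 9 x (D(9) + D(8)) = 9 x (133496 + 14833)

Final answer: D(10) = 1334961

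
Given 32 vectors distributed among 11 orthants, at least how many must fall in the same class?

By pigeonhole with 32 objects and 11 categories: ceiling(32/11).

Final answer: 3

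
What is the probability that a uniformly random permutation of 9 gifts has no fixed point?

Derangements satisfy D(n) = (n-1)(D(n-1) + D(n-2)), starting from D(0)=1, D(1)=0.
Building up: D(2)=1, D(3)=2, D(4)=9, D(5)=44, D(6)=265, D(7)=1854, D(8)=14833, D(9)=133496.
Total arrangements: 9! = 362880.
Probability = D(9)/9! = 16687/45360.

Final answer: D(9)/9! = 133496/362880 = 0.367879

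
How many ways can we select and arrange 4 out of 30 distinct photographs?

P(30,4) = 30!/(30-4)! = 30!/26!.

Final answer: P(30,4) = 657720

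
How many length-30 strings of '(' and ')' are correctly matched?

The structures are counted by the Catalan number C_n. Here n = 15 (pairs).
C_n = C(2n,n) - C(2n,n+1), so C_{15} = C(30,15) - C(30,16) = 155117520 - 145422675.

Final answer: C_{15} = 9694845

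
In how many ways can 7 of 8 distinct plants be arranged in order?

P(8,7) = 8!/(8-7)! = 8!/1!.

Final answer: P(8,7) = 40320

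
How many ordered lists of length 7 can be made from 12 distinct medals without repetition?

P(12,7) = 12!/(12-7)! = 12!/5!.

Final answer: P(12,7) = 3991680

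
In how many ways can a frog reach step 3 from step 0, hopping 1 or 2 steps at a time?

Let f(n) count the ways. The last step is size 1 or 2, so f(n) = f(n-1) + f(n-2) with f(1)=1, f(2)=2.
Computing successive values: f(1)=1, f(2)=2, f(3)=3.

Final answer: 3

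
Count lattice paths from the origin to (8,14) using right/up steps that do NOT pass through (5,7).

Total paths to (8,14): C(22,14) = 319770.
Paths through (5,7): C(12,7) x C(10,7) = 95040.
Avoiding (5,7): 319770 - 95040.

Final answer: 224730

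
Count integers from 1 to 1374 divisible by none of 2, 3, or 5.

|div by 2|=687, |div by 3|=458, |div by 5|=274.
|div by 2&3|=229, |div by 2&5|=137, |div by 3&5|=91, |div by all|=45.
By inclusion-exclusion, divisible by at least one: 687+458+274-229-137-91+45 = 1007.
Not divisible by any: 1374 - 1007.

Final answer: 367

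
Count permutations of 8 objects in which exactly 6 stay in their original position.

Choose which 6 elements are fixed: C(8,6) = 28.
Derange the remaining 2 using D(j) = (j-1)(D(j-1) + D(j-2)), D(0)=1, D(1)=0: D(2)=1.
Total: 28 x 1.

Final answer: C(8,6) D(2) = 28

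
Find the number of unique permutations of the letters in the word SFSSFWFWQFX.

Letters (F:4, Q:1, S:3, W:2, X:1). Total letters: 11.
Permutations = 11!/(4! x 3! x 2!).

Final answer: 138600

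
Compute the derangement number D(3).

Derangements satisfy D(n) = (n-1)(D(n-1) + D(n-2)), starting from D(0)=1, D(1)=0.
D(2) = 1 x (0 + 1) = 1
D(3) = 2 x (D(2) + D(1)) = 2 x (1 + 0)

Final answer: D(3) = 2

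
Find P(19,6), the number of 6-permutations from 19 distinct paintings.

P(19,6) = 19!/(19-6)! = 19!/13!.

Final answer: P(19,6) = 19535040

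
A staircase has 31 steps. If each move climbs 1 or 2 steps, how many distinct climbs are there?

Let f(n) count the ways. The last step is size 1 or 2, so f(n) = f(n-1) + f(n-2) with f(1)=1, f(2)=2.
Iterating the recurrence: f(1)=1, f(2)=2, f(3)=3, f(4)=5, f(5)=8, f(6)=13, f(7)=21, f(8)=34, f(9)=55, f(10)=89, f(11)=144, f(12)=233, f(13)=377, f(14)=610, f(15)=987, f(16)=1597, f(17)=2584, f(18)=4181, f(19)=6765, f(20)=10946, f(21)=17711, f(22)=28657, f(23)=46368, f(24)=75025, f(25)=121393, f(26)=196418, f(27)=317811, f(28)=514229, f(29)=832040, f(30)=1346269, f(31)=2178309.

Final answer: 2178309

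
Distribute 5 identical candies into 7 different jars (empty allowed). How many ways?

Stars and bars: C(n+k-1, k-1) = C(11,6).

Final answer: C(11,6) = 462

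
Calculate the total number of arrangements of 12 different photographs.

The number of ways to arrange 12 distinct objects is 12!.

Final answer: 12! = 479001600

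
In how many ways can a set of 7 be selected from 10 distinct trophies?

C(10,7) = 10!/(7! x 3!).

Final answer: \binom{10}{7} = 120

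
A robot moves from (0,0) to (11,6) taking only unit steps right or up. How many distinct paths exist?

Each path has 11 right steps and 6 up steps in some order (17 steps total).
Choose which 6 of the 17 steps are up: C(17,6).

Final answer: C(17,6) = 12376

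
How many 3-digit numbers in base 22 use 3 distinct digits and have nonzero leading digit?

First digit: 21 (nonzero). Second: 21 (not first). Third: 20, etc.
Total: 21 x 21 x 20.

Final answer: 8820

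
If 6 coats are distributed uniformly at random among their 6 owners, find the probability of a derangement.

D(n) = (n-1)(D(n-1) + D(n-2)), D(0)=1, D(1)=0.
Building up: D(2)=1, D(3)=2, D(4)=9, D(5)=44, D(6)=265.
Total arrangements: 6! = 720.
Probability = D(6)/6! = 53/144.

Final answer: D(6)/6! = 265/720 = 0.368056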